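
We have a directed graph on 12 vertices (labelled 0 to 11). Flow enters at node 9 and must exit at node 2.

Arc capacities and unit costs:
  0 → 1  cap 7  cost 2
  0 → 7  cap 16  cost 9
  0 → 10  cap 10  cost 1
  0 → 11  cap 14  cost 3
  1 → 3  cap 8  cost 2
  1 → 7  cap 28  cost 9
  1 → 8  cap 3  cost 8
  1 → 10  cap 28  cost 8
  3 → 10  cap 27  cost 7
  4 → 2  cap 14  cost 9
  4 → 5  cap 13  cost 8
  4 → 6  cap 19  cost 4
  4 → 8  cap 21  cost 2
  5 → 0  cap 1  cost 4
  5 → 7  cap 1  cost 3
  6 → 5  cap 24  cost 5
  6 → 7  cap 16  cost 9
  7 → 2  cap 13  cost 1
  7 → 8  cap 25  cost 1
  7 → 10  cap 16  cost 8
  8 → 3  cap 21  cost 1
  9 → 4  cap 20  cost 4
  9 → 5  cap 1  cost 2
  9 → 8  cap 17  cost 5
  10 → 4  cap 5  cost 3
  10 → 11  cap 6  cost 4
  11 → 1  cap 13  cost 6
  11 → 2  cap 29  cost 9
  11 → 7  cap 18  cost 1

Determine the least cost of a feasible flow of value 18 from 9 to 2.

Minimum cost for 18 units: 242

shortest-cost path #1: 9→5→7→2 push 1 @ unit cost 6 (adds 6)
shortest-cost path #2: 9→4→2 push 14 @ unit cost 13 (adds 182)
shortest-cost path #3: 9→4→6→7→2 push 3 @ unit cost 18 (adds 54)
total cost = 242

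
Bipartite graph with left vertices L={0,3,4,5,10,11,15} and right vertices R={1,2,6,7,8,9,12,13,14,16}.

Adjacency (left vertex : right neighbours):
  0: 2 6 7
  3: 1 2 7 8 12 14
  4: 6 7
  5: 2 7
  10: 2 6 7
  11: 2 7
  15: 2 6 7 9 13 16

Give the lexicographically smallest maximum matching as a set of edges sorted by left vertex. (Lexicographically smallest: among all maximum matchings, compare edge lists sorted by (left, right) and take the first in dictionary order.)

Lex-smallest maximum matching: {(0,2), (3,1), (4,6), (5,7), (15,9)}

|M| = 5 (so the lex-smallest maximum matching has 5 edges)
process left vertices in ascending order; for each, take the smallest-labelled available neighbour that still permits 5 edges overall, or leave it unmatched if none does
lex-smallest matching: {0-2, 3-1, 4-6, 5-7, 15-9}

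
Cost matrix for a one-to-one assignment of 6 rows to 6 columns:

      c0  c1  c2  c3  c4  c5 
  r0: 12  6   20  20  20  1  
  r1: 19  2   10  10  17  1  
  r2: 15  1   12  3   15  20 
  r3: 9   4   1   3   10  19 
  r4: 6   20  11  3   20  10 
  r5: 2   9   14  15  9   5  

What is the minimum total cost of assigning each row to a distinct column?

optimal assignment: row0→col5 (cost 1), row1→col1 (cost 2), row2→col3 (cost 3), row3→col2 (cost 1), row4→col0 (cost 6), row5→col4 (cost 9)
total = 1 + 2 + 3 + 1 + 6 + 9 = 22

Minimum assignment cost: 22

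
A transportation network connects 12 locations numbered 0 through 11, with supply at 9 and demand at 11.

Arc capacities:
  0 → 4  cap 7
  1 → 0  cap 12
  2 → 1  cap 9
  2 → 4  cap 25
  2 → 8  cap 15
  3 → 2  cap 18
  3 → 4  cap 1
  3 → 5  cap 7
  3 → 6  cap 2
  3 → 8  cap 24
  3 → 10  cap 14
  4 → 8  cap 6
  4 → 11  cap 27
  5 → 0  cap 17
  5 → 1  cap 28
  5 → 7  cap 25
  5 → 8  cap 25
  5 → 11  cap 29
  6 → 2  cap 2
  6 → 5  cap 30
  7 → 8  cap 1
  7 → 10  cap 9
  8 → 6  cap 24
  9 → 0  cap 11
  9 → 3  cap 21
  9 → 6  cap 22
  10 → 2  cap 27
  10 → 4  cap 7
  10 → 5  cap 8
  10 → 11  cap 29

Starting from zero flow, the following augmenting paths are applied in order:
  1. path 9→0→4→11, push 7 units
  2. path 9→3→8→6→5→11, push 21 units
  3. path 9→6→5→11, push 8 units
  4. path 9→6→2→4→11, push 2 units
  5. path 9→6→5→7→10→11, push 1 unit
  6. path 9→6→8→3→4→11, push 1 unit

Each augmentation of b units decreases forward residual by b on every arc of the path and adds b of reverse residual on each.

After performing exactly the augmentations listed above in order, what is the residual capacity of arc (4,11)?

Residual capacity of (4,11): 17

after path 1 (9→0→4→11, push 7): res(4,11)=20
after path 2 (9→3→8→6→5→11, push 21): res(4,11)=20
after path 3 (9→6→5→11, push 8): res(4,11)=20
after path 4 (9→6→2→4→11, push 2): res(4,11)=18
after path 5 (9→6→5→7→10→11, push 1): res(4,11)=18
after path 6 (9→6→8→3→4→11, push 1): res(4,11)=17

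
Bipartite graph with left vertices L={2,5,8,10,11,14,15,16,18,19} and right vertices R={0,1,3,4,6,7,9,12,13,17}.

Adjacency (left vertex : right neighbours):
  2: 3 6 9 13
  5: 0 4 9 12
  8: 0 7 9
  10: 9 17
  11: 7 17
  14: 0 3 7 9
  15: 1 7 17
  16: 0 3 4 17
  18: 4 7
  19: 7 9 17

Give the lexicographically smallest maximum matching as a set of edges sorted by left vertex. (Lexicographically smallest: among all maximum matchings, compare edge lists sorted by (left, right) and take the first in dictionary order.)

Lex-smallest maximum matching: {(2,6), (5,12), (8,0), (10,9), (11,7), (14,3), (15,1), (16,4), (19,17)}

|M| = 9 (so the lex-smallest maximum matching has 9 edges)
process left vertices in ascending order; for each, take the smallest-labelled available neighbour that still permits 9 edges overall, or leave it unmatched if none does
lex-smallest matching: {2-6, 5-12, 8-0, 10-9, 11-7, 14-3, 15-1, 16-4, 19-17}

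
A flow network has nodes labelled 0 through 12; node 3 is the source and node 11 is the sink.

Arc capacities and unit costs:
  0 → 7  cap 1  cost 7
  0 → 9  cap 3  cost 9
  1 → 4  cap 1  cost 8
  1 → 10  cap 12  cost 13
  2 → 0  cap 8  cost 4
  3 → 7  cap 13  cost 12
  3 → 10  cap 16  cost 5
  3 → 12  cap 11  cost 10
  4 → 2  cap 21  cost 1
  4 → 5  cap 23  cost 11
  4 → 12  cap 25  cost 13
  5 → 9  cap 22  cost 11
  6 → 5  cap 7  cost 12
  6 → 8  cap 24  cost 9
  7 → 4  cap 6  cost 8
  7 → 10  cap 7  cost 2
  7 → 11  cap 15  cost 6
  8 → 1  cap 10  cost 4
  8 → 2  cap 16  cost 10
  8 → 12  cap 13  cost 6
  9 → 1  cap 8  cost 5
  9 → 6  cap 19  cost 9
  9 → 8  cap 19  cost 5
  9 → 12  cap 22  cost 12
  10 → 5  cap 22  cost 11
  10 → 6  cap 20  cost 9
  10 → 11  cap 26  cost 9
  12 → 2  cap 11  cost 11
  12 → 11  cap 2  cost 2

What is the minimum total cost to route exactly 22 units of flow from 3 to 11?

shortest-cost path #1: 3→12→11 push 2 @ unit cost 12 (adds 24)
shortest-cost path #2: 3→10→11 push 16 @ unit cost 14 (adds 224)
shortest-cost path #3: 3→7→11 push 4 @ unit cost 18 (adds 72)
total cost = 320

Minimum cost for 22 units: 320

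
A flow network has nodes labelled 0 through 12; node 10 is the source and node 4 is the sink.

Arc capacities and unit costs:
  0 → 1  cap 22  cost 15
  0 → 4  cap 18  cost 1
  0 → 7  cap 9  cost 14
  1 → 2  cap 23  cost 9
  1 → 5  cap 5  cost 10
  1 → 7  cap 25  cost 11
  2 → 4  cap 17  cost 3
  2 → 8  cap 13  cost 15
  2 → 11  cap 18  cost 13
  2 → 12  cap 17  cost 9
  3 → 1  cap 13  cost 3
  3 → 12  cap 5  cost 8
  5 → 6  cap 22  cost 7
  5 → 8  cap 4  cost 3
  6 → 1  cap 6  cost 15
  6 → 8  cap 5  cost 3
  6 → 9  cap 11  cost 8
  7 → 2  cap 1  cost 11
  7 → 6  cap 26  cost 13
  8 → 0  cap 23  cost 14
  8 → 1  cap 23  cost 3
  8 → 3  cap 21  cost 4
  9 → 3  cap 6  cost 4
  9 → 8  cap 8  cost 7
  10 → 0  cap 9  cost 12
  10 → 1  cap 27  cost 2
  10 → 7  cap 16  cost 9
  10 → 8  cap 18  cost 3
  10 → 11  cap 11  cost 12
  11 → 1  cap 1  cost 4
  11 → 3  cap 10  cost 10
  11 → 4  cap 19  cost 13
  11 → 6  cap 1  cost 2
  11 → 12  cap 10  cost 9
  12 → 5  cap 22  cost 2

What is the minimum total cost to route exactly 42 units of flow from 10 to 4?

Minimum cost for 42 units: 692

shortest-cost path #1: 10→0→4 push 9 @ unit cost 13 (adds 117)
shortest-cost path #2: 10→1→2→4 push 17 @ unit cost 14 (adds 238)
shortest-cost path #3: 10→8→0→4 push 9 @ unit cost 18 (adds 162)
shortest-cost path #4: 10→11→4 push 7 @ unit cost 25 (adds 175)
total cost = 692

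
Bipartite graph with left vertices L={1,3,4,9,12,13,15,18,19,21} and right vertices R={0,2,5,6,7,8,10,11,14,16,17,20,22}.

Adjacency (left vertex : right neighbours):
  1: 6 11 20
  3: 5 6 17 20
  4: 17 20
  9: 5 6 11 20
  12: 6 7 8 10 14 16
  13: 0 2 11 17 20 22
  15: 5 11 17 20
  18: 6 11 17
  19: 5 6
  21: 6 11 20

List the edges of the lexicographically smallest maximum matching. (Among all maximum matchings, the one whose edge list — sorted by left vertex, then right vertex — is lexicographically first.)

Lex-smallest maximum matching: {(1,6), (3,5), (4,17), (9,11), (12,7), (13,0), (15,20)}

|M| = 7 (so the lex-smallest maximum matching has 7 edges)
process left vertices in ascending order; for each, take the smallest-labelled available neighbour that still permits 7 edges overall, or leave it unmatched if none does
lex-smallest matching: {1-6, 3-5, 4-17, 9-11, 12-7, 13-0, 15-20}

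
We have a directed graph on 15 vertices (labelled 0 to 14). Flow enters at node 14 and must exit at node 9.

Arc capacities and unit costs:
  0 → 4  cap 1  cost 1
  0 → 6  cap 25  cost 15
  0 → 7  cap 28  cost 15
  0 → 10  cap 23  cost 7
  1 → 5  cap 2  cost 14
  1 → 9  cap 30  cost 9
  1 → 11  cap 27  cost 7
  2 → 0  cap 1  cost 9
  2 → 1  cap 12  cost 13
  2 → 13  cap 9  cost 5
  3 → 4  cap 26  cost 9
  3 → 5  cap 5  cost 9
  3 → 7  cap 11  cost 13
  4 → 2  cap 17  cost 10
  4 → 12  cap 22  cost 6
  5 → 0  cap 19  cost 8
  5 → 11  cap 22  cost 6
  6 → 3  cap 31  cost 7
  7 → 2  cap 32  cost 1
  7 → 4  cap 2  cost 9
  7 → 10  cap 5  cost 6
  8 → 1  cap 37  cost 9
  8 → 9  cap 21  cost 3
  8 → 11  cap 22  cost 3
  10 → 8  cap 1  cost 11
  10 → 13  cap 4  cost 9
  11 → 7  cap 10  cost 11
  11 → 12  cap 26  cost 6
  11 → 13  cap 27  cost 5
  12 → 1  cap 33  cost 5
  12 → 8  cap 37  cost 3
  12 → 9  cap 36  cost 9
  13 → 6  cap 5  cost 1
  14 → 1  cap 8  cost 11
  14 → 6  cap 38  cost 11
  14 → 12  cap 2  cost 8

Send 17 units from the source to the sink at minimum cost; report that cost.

Minimum cost for 17 units: 461

shortest-cost path #1: 14→12→8→9 push 2 @ unit cost 14 (adds 28)
shortest-cost path #2: 14→1→9 push 8 @ unit cost 20 (adds 160)
shortest-cost path #3: 14→6→3→4→12→8→9 push 7 @ unit cost 39 (adds 273)
total cost = 461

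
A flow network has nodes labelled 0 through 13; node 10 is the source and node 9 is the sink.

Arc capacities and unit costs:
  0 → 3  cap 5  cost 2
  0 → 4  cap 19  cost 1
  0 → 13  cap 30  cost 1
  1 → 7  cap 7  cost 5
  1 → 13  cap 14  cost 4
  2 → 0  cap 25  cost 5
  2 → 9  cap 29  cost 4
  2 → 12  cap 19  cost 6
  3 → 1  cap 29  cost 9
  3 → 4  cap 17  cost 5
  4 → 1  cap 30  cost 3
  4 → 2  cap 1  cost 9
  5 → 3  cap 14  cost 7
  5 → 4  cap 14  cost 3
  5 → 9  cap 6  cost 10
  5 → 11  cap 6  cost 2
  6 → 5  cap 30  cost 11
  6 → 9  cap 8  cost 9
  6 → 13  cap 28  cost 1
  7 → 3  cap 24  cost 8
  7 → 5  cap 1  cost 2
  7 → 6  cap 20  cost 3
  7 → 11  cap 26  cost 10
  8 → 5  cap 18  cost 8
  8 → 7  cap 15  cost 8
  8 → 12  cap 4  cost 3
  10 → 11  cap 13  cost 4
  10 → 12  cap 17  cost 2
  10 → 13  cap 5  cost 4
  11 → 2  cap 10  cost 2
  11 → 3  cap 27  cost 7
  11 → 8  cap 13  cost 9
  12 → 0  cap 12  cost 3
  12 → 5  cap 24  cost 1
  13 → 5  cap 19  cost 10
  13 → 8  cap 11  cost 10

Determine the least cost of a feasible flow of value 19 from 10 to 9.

shortest-cost path #1: 10→11→2→9 push 10 @ unit cost 10 (adds 100)
shortest-cost path #2: 10→12→5→9 push 6 @ unit cost 13 (adds 78)
shortest-cost path #3: 10→12→0→4→2→9 push 1 @ unit cost 19 (adds 19)
shortest-cost path #4: 10→12→0→4→1→7→6→9 push 2 @ unit cost 26 (adds 52)
total cost = 249

Minimum cost for 19 units: 249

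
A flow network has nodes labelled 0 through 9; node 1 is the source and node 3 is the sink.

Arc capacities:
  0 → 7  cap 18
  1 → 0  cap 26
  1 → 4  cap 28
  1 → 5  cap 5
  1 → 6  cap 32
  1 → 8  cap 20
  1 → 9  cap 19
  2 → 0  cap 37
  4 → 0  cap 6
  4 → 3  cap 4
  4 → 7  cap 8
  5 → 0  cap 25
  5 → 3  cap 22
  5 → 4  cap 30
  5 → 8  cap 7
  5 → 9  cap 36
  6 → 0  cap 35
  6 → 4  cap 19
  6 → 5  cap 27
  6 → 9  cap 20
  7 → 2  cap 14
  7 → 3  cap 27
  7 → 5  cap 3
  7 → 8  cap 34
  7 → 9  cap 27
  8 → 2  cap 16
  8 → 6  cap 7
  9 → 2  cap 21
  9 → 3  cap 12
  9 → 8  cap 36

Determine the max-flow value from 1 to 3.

augment #1: 1→4→3 bottleneck 4, total now 4
augment #2: 1→5→3 bottleneck 5, total now 9
augment #3: 1→9→3 bottleneck 12, total now 21
augment #4: 1→0→7→3 bottleneck 18, total now 39
augment #5: 1→4→7→3 bottleneck 8, total now 47
augment #6: 1→6→5→3 bottleneck 17, total now 64

Maximum flow value: 64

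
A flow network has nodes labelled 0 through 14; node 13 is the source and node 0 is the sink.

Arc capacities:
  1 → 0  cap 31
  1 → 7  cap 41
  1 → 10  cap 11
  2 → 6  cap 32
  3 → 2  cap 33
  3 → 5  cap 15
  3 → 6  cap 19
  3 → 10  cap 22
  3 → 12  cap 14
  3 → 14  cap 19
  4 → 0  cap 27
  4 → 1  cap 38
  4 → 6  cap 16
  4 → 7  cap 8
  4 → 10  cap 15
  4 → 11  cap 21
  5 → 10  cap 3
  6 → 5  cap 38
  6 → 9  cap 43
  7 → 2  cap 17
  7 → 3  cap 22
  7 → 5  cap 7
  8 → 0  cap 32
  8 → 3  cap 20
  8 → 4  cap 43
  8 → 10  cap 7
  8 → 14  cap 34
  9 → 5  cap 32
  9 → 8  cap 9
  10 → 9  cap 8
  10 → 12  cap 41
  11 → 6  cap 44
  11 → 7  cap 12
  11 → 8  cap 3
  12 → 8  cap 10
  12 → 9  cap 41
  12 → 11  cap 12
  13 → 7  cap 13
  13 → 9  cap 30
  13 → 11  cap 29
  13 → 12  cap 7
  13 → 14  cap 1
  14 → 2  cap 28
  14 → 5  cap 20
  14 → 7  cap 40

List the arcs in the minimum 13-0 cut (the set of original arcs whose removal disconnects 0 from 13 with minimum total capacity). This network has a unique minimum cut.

augment #1: 13→9→8→0 push 9
augment #2: 13→11→8→0 push 3
augment #3: 13→12→8→0 push 7
augment #4: 13→7→3→12→8→0 push 3
max flow = 22; residual-reachable set from 13 gives S-side
cut edges (S→T): {(9,8), (11,8), (12,8)} total cap 22

Min-cut arcs: {(9,8), (11,8), (12,8)} (total capacity 22)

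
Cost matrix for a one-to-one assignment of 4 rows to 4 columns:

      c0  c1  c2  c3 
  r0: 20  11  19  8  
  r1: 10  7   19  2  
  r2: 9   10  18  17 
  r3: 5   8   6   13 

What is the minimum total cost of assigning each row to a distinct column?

optimal assignment: row0→col1 (cost 11), row1→col3 (cost 2), row2→col0 (cost 9), row3→col2 (cost 6)
total = 11 + 2 + 9 + 6 = 28

Minimum assignment cost: 28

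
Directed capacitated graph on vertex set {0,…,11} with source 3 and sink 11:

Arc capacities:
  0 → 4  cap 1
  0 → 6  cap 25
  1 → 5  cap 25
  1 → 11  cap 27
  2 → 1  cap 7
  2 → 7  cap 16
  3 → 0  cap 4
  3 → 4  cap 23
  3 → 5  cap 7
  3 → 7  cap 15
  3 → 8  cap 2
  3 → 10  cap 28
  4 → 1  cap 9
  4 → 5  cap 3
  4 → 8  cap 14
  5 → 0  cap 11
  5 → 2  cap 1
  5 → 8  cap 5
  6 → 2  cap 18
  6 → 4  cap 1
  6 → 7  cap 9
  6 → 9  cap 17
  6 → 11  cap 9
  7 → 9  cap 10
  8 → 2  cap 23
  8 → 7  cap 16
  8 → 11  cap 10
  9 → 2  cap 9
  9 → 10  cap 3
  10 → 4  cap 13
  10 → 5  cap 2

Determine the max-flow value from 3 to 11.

augment #1: 3→8→11 bottleneck 2, total now 2
augment #2: 3→0→6→11 bottleneck 4, total now 6
augment #3: 3→4→1→11 bottleneck 9, total now 15
augment #4: 3→4→8→11 bottleneck 8, total now 23
augment #5: 3→5→0→6→11 bottleneck 5, total now 28
augment #6: 3→5→2→1→11 bottleneck 1, total now 29
augment #7: 3→4→8→2→1→11 bottleneck 6, total now 35

Maximum flow value: 35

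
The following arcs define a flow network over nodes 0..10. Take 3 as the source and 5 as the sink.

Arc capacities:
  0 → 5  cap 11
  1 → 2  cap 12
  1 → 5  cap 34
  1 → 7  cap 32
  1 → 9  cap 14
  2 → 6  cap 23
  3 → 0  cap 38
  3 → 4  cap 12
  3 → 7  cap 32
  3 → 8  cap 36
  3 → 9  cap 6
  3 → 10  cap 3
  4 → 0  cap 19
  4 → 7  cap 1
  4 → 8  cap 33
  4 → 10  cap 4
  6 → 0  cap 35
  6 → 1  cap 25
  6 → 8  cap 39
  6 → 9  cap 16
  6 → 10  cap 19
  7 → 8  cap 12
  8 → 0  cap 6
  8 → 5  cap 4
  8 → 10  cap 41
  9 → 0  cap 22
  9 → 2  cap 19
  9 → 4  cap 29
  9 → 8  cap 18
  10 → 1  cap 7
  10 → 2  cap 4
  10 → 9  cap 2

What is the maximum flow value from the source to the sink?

Maximum flow value: 34

augment #1: 3→0→5 bottleneck 11, total now 11
augment #2: 3→8→5 bottleneck 4, total now 15
augment #3: 3→10→1→5 bottleneck 3, total now 18
augment #4: 3→4→10→1→5 bottleneck 4, total now 22
augment #5: 3→9→2→6→1→5 bottleneck 6, total now 28
augment #6: 3→8→10→2→6→1→5 bottleneck 4, total now 32
augment #7: 3→8→10→9→2→6→1→5 bottleneck 2, total now 34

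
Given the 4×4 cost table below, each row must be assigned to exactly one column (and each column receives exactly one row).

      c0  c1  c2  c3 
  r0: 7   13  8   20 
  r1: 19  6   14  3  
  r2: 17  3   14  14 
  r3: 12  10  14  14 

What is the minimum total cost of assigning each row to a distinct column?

Minimum assignment cost: 26

optimal assignment: row0→col2 (cost 8), row1→col3 (cost 3), row2→col1 (cost 3), row3→col0 (cost 12)
total = 8 + 3 + 3 + 12 = 26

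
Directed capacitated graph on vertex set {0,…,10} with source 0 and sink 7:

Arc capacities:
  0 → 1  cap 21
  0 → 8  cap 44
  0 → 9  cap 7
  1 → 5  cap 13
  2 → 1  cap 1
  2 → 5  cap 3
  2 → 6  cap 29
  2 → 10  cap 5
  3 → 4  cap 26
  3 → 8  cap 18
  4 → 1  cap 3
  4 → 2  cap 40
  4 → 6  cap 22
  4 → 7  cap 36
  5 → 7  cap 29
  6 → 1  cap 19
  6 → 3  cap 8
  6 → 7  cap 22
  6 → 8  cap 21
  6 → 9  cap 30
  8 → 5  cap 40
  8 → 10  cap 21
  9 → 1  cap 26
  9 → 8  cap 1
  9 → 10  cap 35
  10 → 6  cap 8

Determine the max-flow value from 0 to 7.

Maximum flow value: 37

augment #1: 0→1→5→7 bottleneck 13, total now 13
augment #2: 0→8→5→7 bottleneck 16, total now 29
augment #3: 0→8→10→6→7 bottleneck 8, total now 37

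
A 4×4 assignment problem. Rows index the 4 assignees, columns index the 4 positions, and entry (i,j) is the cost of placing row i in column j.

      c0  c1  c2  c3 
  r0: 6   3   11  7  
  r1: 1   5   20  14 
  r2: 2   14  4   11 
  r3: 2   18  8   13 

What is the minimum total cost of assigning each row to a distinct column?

Minimum assignment cost: 18

optimal assignment: row0→col3 (cost 7), row1→col1 (cost 5), row2→col2 (cost 4), row3→col0 (cost 2)
total = 7 + 5 + 4 + 2 = 18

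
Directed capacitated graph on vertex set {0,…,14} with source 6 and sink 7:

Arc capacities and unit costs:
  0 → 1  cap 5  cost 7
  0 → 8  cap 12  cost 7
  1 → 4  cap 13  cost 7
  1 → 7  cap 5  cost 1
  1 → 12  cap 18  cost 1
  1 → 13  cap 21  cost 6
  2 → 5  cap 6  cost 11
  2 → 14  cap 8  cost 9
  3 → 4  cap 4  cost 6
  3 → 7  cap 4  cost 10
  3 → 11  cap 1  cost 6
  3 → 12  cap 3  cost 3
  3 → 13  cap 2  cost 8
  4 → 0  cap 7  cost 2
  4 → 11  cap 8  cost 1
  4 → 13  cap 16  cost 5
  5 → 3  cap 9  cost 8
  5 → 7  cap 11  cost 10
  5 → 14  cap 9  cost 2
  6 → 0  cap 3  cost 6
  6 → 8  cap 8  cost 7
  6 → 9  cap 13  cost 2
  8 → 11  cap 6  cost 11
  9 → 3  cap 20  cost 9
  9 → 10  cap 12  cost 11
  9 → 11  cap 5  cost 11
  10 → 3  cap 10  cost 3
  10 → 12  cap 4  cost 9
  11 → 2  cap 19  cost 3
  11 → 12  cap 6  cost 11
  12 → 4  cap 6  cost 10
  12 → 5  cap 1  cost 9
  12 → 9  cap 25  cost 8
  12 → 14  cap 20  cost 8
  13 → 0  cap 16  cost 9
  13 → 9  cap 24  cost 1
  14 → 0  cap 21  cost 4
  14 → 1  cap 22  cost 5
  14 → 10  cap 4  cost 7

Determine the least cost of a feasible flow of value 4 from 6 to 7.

shortest-cost path #1: 6→0→1→7 push 3 @ unit cost 14 (adds 42)
shortest-cost path #2: 6→9→3→7 push 1 @ unit cost 21 (adds 21)
total cost = 63

Minimum cost for 4 units: 63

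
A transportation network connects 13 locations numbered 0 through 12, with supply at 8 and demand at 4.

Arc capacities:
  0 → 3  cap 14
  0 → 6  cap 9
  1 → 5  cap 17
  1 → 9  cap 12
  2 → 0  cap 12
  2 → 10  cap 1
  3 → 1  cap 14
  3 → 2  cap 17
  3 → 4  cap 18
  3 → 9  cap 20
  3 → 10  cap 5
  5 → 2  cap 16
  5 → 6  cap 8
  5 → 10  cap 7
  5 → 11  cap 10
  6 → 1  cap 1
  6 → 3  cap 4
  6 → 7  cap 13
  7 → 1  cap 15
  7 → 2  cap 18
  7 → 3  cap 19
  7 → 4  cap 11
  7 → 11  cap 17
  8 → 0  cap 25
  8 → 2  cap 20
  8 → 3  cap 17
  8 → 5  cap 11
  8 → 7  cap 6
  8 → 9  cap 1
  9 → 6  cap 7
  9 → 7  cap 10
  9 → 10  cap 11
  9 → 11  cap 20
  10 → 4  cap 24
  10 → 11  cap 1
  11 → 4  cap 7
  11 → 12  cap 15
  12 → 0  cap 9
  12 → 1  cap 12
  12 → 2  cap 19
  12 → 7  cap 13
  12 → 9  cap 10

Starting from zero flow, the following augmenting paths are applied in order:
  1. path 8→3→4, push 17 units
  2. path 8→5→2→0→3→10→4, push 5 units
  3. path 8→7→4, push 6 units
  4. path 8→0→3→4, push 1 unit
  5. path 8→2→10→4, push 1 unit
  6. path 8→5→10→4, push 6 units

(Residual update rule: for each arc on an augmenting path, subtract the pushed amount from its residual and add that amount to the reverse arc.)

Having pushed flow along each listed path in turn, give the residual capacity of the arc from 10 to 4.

after path 1 (8→3→4, push 17): res(10,4)=24
after path 2 (8→5→2→0→3→10→4, push 5): res(10,4)=19
after path 3 (8→7→4, push 6): res(10,4)=19
after path 4 (8→0→3→4, push 1): res(10,4)=19
after path 5 (8→2→10→4, push 1): res(10,4)=18
after path 6 (8→5→10→4, push 6): res(10,4)=12

Residual capacity of (10,4): 12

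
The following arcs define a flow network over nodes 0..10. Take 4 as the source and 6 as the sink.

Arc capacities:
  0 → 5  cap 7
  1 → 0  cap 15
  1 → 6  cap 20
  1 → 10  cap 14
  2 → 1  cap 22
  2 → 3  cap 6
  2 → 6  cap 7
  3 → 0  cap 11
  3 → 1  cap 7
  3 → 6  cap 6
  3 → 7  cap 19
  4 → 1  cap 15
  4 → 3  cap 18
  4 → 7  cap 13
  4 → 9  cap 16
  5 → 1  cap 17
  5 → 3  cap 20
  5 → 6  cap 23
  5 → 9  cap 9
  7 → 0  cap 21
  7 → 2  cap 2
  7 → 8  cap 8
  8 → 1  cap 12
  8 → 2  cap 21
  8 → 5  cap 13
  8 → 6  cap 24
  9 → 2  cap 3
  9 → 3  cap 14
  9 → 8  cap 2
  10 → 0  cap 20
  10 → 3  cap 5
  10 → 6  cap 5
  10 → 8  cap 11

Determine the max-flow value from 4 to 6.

Maximum flow value: 50

augment #1: 4→1→6 bottleneck 15, total now 15
augment #2: 4→3→6 bottleneck 6, total now 21
augment #3: 4→3→1→6 bottleneck 5, total now 26
augment #4: 4→7→2→6 bottleneck 2, total now 28
augment #5: 4→7→8→6 bottleneck 8, total now 36
augment #6: 4→9→2→6 bottleneck 3, total now 39
augment #7: 4→9→8→6 bottleneck 2, total now 41
augment #8: 4→3→0→5→6 bottleneck 7, total now 48
augment #9: 4→9→3→1→10→6 bottleneck 2, total now 50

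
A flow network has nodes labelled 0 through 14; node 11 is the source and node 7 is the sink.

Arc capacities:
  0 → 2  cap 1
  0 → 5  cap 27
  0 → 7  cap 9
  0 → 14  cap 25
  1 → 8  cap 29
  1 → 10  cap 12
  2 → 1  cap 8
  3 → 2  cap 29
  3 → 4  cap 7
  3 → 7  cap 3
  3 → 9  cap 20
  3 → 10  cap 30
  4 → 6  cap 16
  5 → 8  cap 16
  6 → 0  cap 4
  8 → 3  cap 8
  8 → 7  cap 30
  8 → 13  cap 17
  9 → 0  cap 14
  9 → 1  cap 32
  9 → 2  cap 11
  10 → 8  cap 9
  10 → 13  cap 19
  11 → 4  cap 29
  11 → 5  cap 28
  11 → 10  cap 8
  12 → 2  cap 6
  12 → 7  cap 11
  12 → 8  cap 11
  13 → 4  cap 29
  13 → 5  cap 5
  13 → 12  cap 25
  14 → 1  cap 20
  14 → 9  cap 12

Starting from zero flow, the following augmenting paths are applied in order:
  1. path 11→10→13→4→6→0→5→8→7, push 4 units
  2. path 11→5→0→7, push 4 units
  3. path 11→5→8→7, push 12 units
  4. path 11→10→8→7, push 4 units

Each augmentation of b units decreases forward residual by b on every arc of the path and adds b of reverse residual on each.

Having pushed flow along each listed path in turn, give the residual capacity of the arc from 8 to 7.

Residual capacity of (8,7): 10

after path 1 (11→10→13→4→6→0→5→8→7, push 4): res(8,7)=26
after path 2 (11→5→0→7, push 4): res(8,7)=26
after path 3 (11→5→8→7, push 12): res(8,7)=14
after path 4 (11→10→8→7, push 4): res(8,7)=10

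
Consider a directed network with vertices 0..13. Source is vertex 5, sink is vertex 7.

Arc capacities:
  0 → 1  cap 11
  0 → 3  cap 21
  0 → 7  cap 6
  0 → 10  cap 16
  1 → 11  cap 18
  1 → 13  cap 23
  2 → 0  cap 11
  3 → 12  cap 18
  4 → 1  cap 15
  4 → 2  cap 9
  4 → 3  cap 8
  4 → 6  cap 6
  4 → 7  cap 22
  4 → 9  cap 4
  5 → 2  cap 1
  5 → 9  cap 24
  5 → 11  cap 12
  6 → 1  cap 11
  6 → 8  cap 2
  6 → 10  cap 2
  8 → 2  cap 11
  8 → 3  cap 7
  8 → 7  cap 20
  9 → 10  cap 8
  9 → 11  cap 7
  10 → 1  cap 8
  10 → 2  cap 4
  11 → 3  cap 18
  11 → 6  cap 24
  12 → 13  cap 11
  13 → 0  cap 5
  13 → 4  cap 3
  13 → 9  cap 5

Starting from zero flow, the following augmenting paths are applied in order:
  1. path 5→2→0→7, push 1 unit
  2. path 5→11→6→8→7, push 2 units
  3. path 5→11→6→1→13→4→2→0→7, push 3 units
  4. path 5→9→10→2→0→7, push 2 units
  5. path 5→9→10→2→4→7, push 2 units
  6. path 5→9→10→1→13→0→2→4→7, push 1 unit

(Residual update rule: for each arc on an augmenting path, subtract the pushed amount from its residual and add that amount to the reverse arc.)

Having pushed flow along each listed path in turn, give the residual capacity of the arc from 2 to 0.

after path 1 (5→2→0→7, push 1): res(2,0)=10
after path 2 (5→11→6→8→7, push 2): res(2,0)=10
after path 3 (5→11→6→1→13→4→2→0→7, push 3): res(2,0)=7
after path 4 (5→9→10→2→0→7, push 2): res(2,0)=5
after path 5 (5→9→10→2→4→7, push 2): res(2,0)=5
after path 6 (5→9→10→1→13→0→2→4→7, push 1): res(2,0)=6

Residual capacity of (2,0): 6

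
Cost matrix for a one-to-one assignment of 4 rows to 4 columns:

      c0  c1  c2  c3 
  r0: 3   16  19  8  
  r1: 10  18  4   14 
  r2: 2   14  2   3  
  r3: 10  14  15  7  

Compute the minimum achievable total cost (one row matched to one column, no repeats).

optimal assignment: row0→col0 (cost 3), row1→col2 (cost 4), row2→col3 (cost 3), row3→col1 (cost 14)
total = 3 + 4 + 3 + 14 = 24

Minimum assignment cost: 24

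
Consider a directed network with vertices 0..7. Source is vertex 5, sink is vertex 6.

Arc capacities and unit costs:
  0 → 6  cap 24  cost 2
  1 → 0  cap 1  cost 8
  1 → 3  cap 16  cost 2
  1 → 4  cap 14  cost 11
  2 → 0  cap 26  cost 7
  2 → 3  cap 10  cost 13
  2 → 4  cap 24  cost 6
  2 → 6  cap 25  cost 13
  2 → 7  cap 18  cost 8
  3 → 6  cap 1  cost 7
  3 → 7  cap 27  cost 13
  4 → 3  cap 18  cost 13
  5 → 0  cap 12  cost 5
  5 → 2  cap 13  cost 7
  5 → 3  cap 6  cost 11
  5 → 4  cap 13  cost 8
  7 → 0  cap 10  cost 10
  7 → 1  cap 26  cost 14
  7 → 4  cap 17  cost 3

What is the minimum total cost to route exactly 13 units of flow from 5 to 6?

Minimum cost for 13 units: 100

shortest-cost path #1: 5→0→6 push 12 @ unit cost 7 (adds 84)
shortest-cost path #2: 5→2→0→6 push 1 @ unit cost 16 (adds 16)
total cost = 100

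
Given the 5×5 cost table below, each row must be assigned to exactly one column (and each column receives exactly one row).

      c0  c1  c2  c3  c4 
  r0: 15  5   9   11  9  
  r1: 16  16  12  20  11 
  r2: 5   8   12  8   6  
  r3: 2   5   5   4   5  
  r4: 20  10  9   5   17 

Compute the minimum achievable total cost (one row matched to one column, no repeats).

optimal assignment: row0→col1 (cost 5), row1→col2 (cost 12), row2→col4 (cost 6), row3→col0 (cost 2), row4→col3 (cost 5)
total = 5 + 12 + 6 + 2 + 5 = 30

Minimum assignment cost: 30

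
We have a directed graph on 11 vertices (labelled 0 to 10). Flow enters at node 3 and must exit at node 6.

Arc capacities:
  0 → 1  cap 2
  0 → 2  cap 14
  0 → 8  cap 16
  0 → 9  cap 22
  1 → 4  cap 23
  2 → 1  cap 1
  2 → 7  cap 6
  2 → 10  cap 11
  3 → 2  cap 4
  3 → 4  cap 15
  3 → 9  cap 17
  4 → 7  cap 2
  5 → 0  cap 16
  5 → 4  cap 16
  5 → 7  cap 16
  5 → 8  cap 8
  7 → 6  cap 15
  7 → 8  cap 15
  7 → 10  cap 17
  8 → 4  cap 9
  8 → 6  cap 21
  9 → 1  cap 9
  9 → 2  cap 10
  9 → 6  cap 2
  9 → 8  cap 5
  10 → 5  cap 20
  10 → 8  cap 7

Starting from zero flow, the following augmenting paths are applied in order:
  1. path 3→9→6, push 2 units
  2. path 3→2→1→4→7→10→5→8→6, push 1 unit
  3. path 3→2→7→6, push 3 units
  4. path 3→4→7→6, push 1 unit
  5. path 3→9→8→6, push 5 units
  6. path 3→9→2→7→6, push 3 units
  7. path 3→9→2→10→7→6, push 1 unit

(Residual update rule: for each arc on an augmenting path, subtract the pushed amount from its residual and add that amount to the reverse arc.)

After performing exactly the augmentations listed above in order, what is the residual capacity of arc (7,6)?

after path 1 (3→9→6, push 2): res(7,6)=15
after path 2 (3→2→1→4→7→10→5→8→6, push 1): res(7,6)=15
after path 3 (3→2→7→6, push 3): res(7,6)=12
after path 4 (3→4→7→6, push 1): res(7,6)=11
after path 5 (3→9→8→6, push 5): res(7,6)=11
after path 6 (3→9→2→7→6, push 3): res(7,6)=8
after path 7 (3→9→2→10→7→6, push 1): res(7,6)=7

Residual capacity of (7,6): 7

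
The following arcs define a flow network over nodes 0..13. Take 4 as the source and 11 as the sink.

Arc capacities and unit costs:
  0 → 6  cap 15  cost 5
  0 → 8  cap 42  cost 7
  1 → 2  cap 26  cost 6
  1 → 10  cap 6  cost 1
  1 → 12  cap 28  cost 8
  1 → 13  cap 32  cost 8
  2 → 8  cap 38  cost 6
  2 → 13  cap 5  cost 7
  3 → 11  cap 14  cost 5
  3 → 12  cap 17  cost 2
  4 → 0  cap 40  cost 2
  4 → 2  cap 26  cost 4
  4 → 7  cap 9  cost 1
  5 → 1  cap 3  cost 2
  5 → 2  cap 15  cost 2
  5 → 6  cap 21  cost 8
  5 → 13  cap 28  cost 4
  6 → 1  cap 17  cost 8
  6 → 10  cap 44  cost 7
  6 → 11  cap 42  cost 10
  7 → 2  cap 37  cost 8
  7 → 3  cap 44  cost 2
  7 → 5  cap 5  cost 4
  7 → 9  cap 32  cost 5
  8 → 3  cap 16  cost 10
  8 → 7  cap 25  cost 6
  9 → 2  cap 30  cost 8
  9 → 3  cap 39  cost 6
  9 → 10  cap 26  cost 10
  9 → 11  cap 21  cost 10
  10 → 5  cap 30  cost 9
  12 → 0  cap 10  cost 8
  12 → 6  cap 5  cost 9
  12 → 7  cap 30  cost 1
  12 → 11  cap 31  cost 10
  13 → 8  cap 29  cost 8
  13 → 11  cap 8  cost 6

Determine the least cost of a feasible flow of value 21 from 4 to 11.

Minimum cost for 21 units: 276

shortest-cost path #1: 4→7→3→11 push 9 @ unit cost 8 (adds 72)
shortest-cost path #2: 4→0→6→11 push 12 @ unit cost 17 (adds 204)
total cost = 276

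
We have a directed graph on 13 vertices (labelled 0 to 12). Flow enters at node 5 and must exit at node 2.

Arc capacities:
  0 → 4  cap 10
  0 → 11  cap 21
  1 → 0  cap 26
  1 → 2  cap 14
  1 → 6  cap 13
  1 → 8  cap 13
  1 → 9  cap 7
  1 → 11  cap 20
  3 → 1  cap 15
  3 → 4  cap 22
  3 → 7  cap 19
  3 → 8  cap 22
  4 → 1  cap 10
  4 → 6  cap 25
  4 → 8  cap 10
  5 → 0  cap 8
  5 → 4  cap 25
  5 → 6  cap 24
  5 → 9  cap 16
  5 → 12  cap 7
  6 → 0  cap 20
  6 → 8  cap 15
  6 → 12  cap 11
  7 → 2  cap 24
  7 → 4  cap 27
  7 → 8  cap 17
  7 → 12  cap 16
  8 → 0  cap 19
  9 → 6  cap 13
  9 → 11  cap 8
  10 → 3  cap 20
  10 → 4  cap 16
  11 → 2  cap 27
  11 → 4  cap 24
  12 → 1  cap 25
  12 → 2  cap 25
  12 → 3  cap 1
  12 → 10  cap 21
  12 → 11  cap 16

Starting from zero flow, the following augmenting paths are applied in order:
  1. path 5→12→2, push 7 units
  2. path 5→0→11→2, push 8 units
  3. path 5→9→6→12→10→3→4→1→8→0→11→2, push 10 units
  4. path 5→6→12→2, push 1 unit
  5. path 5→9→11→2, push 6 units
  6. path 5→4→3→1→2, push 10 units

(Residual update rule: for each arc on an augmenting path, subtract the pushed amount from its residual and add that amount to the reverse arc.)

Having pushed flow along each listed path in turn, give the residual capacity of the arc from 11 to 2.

Residual capacity of (11,2): 3

after path 1 (5→12→2, push 7): res(11,2)=27
after path 2 (5→0→11→2, push 8): res(11,2)=19
after path 3 (5→9→6→12→10→3→4→1→8→0→11→2, push 10): res(11,2)=9
after path 4 (5→6→12→2, push 1): res(11,2)=9
after path 5 (5→9→11→2, push 6): res(11,2)=3
after path 6 (5→4→3→1→2, push 10): res(11,2)=3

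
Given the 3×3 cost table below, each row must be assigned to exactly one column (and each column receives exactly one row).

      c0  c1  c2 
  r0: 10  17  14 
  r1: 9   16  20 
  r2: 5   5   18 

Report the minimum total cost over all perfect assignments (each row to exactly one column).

optimal assignment: row0→col2 (cost 14), row1→col0 (cost 9), row2→col1 (cost 5)
total = 14 + 9 + 5 = 28

Minimum assignment cost: 28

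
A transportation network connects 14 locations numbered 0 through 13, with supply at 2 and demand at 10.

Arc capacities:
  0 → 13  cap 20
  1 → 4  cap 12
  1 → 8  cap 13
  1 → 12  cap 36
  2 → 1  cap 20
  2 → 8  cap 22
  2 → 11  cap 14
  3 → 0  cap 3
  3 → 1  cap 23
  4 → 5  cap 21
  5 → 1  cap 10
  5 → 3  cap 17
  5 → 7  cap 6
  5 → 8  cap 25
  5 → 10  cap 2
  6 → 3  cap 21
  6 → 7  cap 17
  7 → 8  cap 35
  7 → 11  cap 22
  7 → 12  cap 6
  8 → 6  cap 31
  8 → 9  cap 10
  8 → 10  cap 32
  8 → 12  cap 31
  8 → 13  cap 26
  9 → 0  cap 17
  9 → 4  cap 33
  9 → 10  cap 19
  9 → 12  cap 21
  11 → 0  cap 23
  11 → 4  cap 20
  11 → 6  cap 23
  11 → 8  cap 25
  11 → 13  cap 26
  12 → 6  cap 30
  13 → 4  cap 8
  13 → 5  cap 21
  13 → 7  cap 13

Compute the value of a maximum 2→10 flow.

Maximum flow value: 44

augment #1: 2→8→10 bottleneck 22, total now 22
augment #2: 2→1→8→10 bottleneck 10, total now 32
augment #3: 2→1→4→5→10 bottleneck 2, total now 34
augment #4: 2→1→8→9→10 bottleneck 3, total now 37
augment #5: 2→11→8→9→10 bottleneck 7, total now 44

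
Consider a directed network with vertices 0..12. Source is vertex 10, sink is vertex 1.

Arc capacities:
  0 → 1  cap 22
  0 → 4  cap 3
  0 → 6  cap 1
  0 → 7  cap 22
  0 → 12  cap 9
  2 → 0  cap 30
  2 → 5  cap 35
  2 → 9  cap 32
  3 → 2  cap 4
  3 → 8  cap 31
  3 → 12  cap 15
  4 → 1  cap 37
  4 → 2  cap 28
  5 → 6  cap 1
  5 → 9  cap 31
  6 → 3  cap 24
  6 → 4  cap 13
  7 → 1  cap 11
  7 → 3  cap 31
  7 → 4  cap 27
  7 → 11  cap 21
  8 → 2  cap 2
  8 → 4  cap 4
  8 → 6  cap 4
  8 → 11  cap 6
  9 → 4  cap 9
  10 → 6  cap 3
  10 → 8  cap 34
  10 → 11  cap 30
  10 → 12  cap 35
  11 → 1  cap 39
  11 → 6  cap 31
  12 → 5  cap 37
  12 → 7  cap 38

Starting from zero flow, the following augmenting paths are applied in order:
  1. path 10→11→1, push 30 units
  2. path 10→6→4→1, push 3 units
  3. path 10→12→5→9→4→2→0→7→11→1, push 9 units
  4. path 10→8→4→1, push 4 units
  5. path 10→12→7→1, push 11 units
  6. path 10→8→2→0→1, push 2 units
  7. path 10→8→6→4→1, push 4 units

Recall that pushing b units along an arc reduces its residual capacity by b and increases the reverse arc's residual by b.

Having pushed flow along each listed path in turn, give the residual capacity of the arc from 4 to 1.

after path 1 (10→11→1, push 30): res(4,1)=37
after path 2 (10→6→4→1, push 3): res(4,1)=34
after path 3 (10→12→5→9→4→2→0→7→11→1, push 9): res(4,1)=34
after path 4 (10→8→4→1, push 4): res(4,1)=30
after path 5 (10→12→7→1, push 11): res(4,1)=30
after path 6 (10→8→2→0→1, push 2): res(4,1)=30
after path 7 (10→8→6→4→1, push 4): res(4,1)=26

Residual capacity of (4,1): 26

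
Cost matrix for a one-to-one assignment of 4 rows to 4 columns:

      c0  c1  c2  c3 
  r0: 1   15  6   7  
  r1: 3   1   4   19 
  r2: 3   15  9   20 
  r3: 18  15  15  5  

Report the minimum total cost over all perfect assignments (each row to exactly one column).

optimal assignment: row0→col2 (cost 6), row1→col1 (cost 1), row2→col0 (cost 3), row3→col3 (cost 5)
total = 6 + 1 + 3 + 5 = 15

Minimum assignment cost: 15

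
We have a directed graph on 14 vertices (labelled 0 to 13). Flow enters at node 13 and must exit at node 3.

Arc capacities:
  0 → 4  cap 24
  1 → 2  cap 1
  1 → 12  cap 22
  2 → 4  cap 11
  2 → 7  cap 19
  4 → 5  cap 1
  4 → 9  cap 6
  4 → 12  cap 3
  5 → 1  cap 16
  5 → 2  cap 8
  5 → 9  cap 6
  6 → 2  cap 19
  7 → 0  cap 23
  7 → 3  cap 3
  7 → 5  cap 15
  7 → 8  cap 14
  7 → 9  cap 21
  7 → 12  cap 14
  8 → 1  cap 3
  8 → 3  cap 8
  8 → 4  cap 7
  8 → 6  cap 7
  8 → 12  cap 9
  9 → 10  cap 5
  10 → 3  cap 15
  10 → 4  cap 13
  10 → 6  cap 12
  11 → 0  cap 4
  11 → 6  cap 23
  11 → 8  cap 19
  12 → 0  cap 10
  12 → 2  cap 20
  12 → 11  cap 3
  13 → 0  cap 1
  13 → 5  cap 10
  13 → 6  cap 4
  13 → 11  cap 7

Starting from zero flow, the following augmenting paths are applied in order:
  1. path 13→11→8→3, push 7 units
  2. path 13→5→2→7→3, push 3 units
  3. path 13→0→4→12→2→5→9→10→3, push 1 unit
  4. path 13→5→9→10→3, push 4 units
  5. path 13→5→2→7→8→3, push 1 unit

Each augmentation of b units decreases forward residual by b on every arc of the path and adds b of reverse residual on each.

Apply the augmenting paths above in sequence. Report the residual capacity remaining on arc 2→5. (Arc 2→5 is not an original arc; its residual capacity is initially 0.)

Residual capacity of (2,5): 3

after path 1 (13→11→8→3, push 7): res(2,5)=0
after path 2 (13→5→2→7→3, push 3): res(2,5)=3
after path 3 (13→0→4→12→2→5→9→10→3, push 1): res(2,5)=2
after path 4 (13→5→9→10→3, push 4): res(2,5)=2
after path 5 (13→5→2→7→8→3, push 1): res(2,5)=3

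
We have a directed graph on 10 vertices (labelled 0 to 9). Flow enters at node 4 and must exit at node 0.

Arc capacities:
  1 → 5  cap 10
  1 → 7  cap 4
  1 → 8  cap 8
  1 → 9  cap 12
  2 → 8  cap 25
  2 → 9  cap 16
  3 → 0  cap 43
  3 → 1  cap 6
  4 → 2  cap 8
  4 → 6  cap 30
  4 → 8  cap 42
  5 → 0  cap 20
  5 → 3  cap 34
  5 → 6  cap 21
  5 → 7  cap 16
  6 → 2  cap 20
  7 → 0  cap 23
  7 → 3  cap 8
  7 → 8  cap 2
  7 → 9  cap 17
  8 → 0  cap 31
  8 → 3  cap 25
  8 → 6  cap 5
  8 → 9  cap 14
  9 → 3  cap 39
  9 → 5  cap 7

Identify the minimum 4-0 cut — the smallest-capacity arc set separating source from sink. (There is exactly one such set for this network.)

Min-cut arcs: {(4,2), (4,8), (6,2)} (total capacity 70)

augment #1: 4→8→0 push 31
augment #2: 4→8→3→0 push 11
augment #3: 4→2→8→3→0 push 8
augment #4: 4→6→2→8→3→0 push 6
augment #5: 4→6→2→9→3→0 push 14
max flow = 70; residual-reachable set from 4 gives S-side
cut edges (S→T): {(4,2), (4,8), (6,2)} total cap 70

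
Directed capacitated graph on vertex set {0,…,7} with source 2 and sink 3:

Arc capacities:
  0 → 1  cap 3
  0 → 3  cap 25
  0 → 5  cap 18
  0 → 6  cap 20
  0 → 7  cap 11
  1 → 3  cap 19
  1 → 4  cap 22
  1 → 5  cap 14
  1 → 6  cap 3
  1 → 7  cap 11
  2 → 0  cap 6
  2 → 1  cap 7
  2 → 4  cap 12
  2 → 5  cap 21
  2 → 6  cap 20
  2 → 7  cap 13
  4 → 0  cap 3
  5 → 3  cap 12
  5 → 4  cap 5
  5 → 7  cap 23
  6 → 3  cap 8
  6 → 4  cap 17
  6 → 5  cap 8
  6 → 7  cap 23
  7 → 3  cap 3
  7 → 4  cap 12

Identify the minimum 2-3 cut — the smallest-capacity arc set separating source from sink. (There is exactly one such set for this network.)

Min-cut arcs: {(2,0), (2,1), (4,0), (5,3), (6,3), (7,3)} (total capacity 39)

augment #1: 2→0→3 push 6
augment #2: 2→1→3 push 7
augment #3: 2→5→3 push 12
augment #4: 2→6→3 push 8
augment #5: 2→7→3 push 3
augment #6: 2→4→0→3 push 3
max flow = 39; residual-reachable set from 2 gives S-side
cut edges (S→T): {(2,0), (2,1), (4,0), (5,3), (6,3), (7,3)} total cap 39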